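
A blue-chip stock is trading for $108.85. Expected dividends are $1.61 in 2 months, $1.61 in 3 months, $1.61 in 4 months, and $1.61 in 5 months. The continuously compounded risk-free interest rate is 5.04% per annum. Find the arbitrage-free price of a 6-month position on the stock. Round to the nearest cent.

$105.12

PV(dividends) I = 1.61·e^(−0.0504·2/12) + 1.61·e^(−0.0504·3/12) + 1.61·e^(−0.0504·4/12) + 1.61·e^(−0.0504·5/12)
I = 1.5965 + 1.5898 + 1.5832 + 1.5765 = 6.3460
F = (S − I)·e^(rT) = (108.85 − 6.3460) · e^(0.0504·6/12)
= 102.5040 · e^0.025200 = 102.5040 × 1.025520 = $105.12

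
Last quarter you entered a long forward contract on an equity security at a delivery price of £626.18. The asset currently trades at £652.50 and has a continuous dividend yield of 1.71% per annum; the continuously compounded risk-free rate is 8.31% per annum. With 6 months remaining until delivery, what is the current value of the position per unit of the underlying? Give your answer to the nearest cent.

Current fair forward for the remaining 6 months: F = S·e^((r − q)·T), (r − q) = 0.0831 − 0.0171 = 0.0660
F = 652.50 · e^(0.0660 × 6/12) = 652.50 × 1.033551 = 674.3920
Value of long forward = (F − K)·e^(−rT) = (674.3920 − 626.18) · e^(−0.0831·6/12)
= 48.2120 × 0.959301 = 46.25

£46.25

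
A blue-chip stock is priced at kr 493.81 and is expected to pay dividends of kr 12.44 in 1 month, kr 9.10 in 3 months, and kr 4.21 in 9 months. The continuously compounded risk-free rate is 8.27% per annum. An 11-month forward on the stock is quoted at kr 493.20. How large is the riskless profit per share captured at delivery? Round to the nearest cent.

PV(dividends) I = 12.44·e^(−0.0827·1/12) + 9.10·e^(−0.0827·3/12) + 4.21·e^(−0.0827·9/12) = 25.2252
Fair forward F* = (S − I)·e^(rT) = (493.81 − 25.2252)·e^0.075808 = 468.5848 × 1.078755 = 505.4882
Market kr 493.20 < fair 505.4882: forward underpriced → reverse cash-and-carry (short the stock, invest proceeds at r, pay the dividends, go long the forward).
Profit at T = |F_mkt − F*| = |493.20 − 505.4882| = kr 12.29 per share

kr 12.29 per share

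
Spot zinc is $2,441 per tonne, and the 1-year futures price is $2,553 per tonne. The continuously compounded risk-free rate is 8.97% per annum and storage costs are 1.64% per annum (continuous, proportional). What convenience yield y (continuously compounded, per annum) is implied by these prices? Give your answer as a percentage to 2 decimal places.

F = S·e^((r+u−y)T) ⇒ (r+u−y) = ln(F/S)/T
ln(2553/2441) = 0.044861; /T ⇒ 0.044861
y = r + u − ln(F/S)/T = 0.0897 + 0.0164 − 0.044861 = 0.061239
y = 6.12%

6.12%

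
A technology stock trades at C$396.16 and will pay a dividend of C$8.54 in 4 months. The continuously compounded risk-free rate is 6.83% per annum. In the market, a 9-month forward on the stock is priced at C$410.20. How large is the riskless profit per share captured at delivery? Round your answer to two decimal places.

PV(dividends) I = 8.54·e^(−0.0683·4/12) = 8.3478
Fair forward F* = (S − I)·e^(rT) = (396.16 − 8.3478)·e^0.051225 = 387.8122 × 1.052560 = 408.1956
Market C$410.20 > fair 408.1956: forward overpriced → cash-and-carry (borrow at r, buy the stock and collect the dividends, short the forward).
Profit at T = |F_mkt − F*| = |410.20 − 408.1956| = C$2.00 per share

C$2.00 per share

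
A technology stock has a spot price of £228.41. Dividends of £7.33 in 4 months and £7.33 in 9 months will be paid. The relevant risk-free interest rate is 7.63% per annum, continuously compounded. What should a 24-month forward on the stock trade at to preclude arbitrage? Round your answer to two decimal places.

PV(dividends) I = 7.33·e^(−0.0763·4/12) + 7.33·e^(−0.0763·9/12)
I = 7.1459 + 6.9223 = 14.0682
F = (S − I)·e^(rT) = (228.41 − 14.0682) · e^(0.0763·24/12)
= 214.3418 · e^0.152600 = 214.3418 × 1.164859 = £249.68

£249.68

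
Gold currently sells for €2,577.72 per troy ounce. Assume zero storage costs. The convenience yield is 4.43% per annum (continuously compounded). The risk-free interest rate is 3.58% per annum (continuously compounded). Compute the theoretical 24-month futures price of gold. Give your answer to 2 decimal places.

Net carry = r + u − y = 0.0358 + 0.0000 − 0.0443 = -0.0085
F = S·e^((r+u−y)T) = 2577.72 · e^(-0.0085 × 24/12) = 2577.72 · e^-0.01700000
= 2577.72 × 0.98314368 = €2,534.27 per troy ounce

€2,534.27 per troy ounce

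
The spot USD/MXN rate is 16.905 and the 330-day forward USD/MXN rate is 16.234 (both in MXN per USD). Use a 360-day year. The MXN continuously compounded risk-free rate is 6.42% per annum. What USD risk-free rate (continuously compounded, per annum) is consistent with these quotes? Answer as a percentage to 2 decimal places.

10.84%

F = S·e^((r_MXN − r_USD)T) ⇒ r_USD = r_MXN − ln(F/S)/T
ln(16.234/16.905) = -0.040502; /(330/360) = -0.044184
r_USD = 0.0642 + 0.044184 = 0.108384
r_USD = 10.84%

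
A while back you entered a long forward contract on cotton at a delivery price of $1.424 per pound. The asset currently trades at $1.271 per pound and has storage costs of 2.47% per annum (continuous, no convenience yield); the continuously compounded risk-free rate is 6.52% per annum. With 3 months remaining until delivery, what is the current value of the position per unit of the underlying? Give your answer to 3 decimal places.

Current fair forward for the remaining 3 months: F = S·e^((r + u)·T), (r + u) = 0.0652 + 0.0247 = 0.0899
F = 1.271 · e^(0.0899 × 3/12) = 1.271 × 1.022729 = 1.2999
Value of long forward = (F − K)·e^(−rT) = (1.2999 − 1.424) · e^(−0.0652·3/12)
= -0.1241 × 0.983832 = -0.122

-$0.122 per pound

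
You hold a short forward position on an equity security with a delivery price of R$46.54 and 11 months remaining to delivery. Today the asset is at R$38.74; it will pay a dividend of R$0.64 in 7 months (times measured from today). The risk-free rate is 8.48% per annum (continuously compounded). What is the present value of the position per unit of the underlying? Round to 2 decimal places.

PV(remaining dividends) I = 0.64·e^(−0.0848·7/12) = 0.6091
Current forward F = (S − I)·e^(rT) = (38.74 − 0.6091)·e^(0.0848·11/12) = 38.1309 × 1.080834 = 41.2132
Value (long) = (F − K)·e^(−rT) = (41.2132 − 46.54) × 0.925211 = -4.9284
Short position value = −(long value) = R$4.93

R$4.93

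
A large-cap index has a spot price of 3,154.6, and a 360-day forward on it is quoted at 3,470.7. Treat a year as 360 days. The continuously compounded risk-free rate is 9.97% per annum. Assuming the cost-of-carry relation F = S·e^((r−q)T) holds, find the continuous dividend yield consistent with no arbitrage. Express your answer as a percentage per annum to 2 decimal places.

From F = S·e^((r−q)T): (r − q) = ln(F/S)/T
ln(3470.7/3154.6) = ln(1.100203) = 0.095495
(r − q) = 0.095495 / (360/360) = 0.095495
q = r − ln(F/S)/T = 0.0997 − 0.095495 = 0.004205
q = 0.42%

0.42%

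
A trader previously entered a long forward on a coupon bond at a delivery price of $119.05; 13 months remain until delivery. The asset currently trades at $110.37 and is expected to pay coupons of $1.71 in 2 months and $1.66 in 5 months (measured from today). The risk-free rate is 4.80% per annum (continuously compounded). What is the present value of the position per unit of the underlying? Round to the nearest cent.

PV(remaining coupons) I = 1.71·e^(−0.0480·2/12) + 1.66·e^(−0.0480·5/12) = 3.3235
Current forward F = (S − I)·e^(rT) = (110.37 − 3.3235)·e^(0.0480·13/12) = 107.0465 × 1.053376 = 112.7602
Value (long) = (F − K)·e^(−rT) = (112.7602 − 119.05) × 0.949329 = -5.9711
Value = -$5.97

-$5.97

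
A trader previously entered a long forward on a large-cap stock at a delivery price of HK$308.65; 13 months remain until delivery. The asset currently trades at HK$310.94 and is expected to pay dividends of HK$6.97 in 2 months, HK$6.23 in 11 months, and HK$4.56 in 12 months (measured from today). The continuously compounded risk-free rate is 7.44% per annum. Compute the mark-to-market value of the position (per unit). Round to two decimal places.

PV(remaining dividends) I = 6.97·e^(−0.0744·2/12) + 6.23·e^(−0.0744·11/12) + 4.56·e^(−0.0744·12/12) = 16.9364
Current forward F = (S − I)·e^(rT) = (310.94 − 16.9364)·e^(0.0744·13/12) = 294.0036 × 1.083937 = 318.6814
Value (long) = (F − K)·e^(−rT) = (318.6814 − 308.65) × 0.922563 = 9.2546
Value = HK$9.25

HK$9.25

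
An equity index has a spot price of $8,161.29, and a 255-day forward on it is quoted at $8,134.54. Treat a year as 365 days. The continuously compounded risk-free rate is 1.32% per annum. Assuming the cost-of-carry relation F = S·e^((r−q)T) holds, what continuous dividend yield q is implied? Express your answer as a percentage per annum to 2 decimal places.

1.79%

From F = S·e^((r−q)T): (r − q) = ln(F/S)/T
ln(8134.54/8161.29) = ln(0.996722) = -0.003283
(r − q) = -0.003283 / (255/365) = -0.004699
q = r − ln(F/S)/T = 0.0132 + 0.004699 = 0.017899
q = 1.79%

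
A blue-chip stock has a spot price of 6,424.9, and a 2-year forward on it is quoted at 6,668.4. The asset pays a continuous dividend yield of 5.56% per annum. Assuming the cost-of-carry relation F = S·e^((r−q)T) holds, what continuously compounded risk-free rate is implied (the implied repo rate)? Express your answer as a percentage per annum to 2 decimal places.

7.42%

From F = S·e^((r−q)T): (r − q) = ln(F/S)/T
ln(6668.4/6424.9) = ln(1.037899) = 0.037198
(r − q) = 0.037198 / (2) = 0.018599
r = ln(F/S)/T + q = 0.018599 + 0.0556 = 0.074199
r = 7.42%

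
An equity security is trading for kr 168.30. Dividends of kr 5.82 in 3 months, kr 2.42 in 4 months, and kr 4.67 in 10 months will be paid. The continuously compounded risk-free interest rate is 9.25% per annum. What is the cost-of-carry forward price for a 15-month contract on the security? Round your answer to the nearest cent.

kr 175.06

PV(dividends) I = 5.82·e^(−0.0925·3/12) + 2.42·e^(−0.0925·4/12) + 4.67·e^(−0.0925·10/12)
I = 5.6870 + 2.3465 + 4.3235 = 12.3570
F = (S − I)·e^(rT) = (168.30 − 12.3570) · e^(0.0925·15/12)
= 155.9430 · e^0.115625 = 155.9430 × 1.122575 = kr 175.06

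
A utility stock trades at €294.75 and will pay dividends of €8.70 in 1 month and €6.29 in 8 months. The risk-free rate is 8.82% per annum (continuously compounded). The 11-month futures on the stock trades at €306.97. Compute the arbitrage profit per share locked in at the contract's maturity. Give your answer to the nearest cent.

PV(dividends) I = 8.70·e^(−0.0882·1/12) + 6.29·e^(−0.0882·8/12) = 14.5671
Fair futures F* = (S − I)·e^(rT) = (294.75 − 14.5671)·e^0.080850 = 280.1829 × 1.084208 = 303.7765
Market €306.97 > fair 303.7765: forward overpriced → cash-and-carry (borrow at r, buy the stock and collect the dividends, short the forward).
Profit at T = |F_mkt − F*| = |306.97 − 303.7765| = €3.19 per share

€3.19 per share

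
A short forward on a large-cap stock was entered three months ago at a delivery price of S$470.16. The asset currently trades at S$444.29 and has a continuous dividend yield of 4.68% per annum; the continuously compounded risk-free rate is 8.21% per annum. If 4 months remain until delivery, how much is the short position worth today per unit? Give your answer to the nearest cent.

Current fair forward for the remaining 4 months: F = S·e^((r − q)·T), (r − q) = 0.0821 − 0.0468 = 0.0353
F = 444.29 · e^(0.0353 × 4/12) = 444.29 × 1.011836 = 449.5486
Value of long forward = (F − K)·e^(−rT) = (449.5486 − 470.16) · e^(−0.0821·4/12)
= -20.6114 × 0.973004 = -20.05
Short position value = −(long value) = S$20.05

S$20.05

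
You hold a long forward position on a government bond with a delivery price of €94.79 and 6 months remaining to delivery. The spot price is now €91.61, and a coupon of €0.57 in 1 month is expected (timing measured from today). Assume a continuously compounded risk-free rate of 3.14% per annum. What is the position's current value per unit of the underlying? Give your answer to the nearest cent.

-€2.27

PV(remaining coupons) I = 0.57·e^(−0.0314·1/12) = 0.5685
Current forward F = (S − I)·e^(rT) = (91.61 − 0.5685)·e^(0.0314·6/12) = 91.0415 × 1.015824 = 92.4821
Value (long) = (F − K)·e^(−rT) = (92.4821 − 94.79) × 0.984423 = -2.2719
Value = -€2.27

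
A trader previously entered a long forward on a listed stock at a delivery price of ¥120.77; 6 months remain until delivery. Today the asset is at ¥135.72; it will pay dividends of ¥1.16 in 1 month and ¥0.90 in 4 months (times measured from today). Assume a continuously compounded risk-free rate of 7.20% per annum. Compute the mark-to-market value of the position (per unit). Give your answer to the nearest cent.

¥17.19

PV(remaining dividends) I = 1.16·e^(−0.0720·1/12) + 0.90·e^(−0.0720·4/12) = 2.0317
Current forward F = (S − I)·e^(rT) = (135.72 − 2.0317)·e^(0.0720·6/12) = 133.6883 × 1.036656 = 138.5888
Value (long) = (F − K)·e^(−rT) = (138.5888 − 120.77) × 0.964640 = 17.1887
Value = ¥17.19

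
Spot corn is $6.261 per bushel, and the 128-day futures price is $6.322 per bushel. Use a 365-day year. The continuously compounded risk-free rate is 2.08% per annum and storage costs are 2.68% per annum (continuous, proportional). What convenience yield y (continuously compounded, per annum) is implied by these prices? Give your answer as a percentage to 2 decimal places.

F = S·e^((r+u−y)T) ⇒ (r+u−y) = ln(F/S)/T
ln(6.322/6.261) = 0.009696; /T ⇒ 0.027649
y = r + u − ln(F/S)/T = 0.0208 + 0.0268 − 0.027649 = 0.019951
y = 2.00%

2.00%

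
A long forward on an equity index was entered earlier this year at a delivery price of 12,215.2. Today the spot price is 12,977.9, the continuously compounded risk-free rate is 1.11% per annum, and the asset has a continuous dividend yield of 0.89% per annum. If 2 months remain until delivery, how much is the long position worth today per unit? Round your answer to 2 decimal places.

Current fair forward for the remaining 2 months: F = S·e^((r − q)·T), (r − q) = 0.0111 − 0.0089 = 0.0022
F = 12977.9 · e^(0.0022 × 2/12) = 12977.9 × 1.00036673 = 12982.6594
Value of long forward = (F − K)·e^(−rT) = (12982.6594 − 12215.2) · e^(−0.0111·2/12)
= 767.4594 × 0.99815171 = 766.04

766.04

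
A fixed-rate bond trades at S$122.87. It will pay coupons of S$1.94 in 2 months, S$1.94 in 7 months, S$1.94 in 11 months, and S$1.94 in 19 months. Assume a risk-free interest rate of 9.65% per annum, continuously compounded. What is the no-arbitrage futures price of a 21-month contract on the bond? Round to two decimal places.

S$136.97

PV(coupons) I = 1.94·e^(−0.0965·2/12) + 1.94·e^(−0.0965·7/12) + 1.94·e^(−0.0965·11/12) + 1.94·e^(−0.0965·19/12)
I = 1.9090 + 1.8338 + 1.7758 + 1.6651 = 7.1837
F = (S − I)·e^(rT) = (122.87 − 7.1837) · e^(0.0965·21/12)
= 115.6863 · e^0.168875 = 115.6863 × 1.183972 = S$136.97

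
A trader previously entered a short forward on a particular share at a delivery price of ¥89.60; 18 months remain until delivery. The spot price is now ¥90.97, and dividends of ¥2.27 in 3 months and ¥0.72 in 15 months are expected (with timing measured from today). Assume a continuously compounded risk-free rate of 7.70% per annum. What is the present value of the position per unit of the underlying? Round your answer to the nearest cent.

PV(remaining dividends) I = 2.27·e^(−0.0770·3/12) + 0.72·e^(−0.0770·15/12) = 2.8807
Current forward F = (S − I)·e^(rT) = (90.97 − 2.8807)·e^(0.0770·18/12) = 88.0893 × 1.122435 = 98.8745
Value (long) = (F − K)·e^(−rT) = (98.8745 − 89.60) × 0.890921 = 8.2628
Short position value = −(long value) = -¥8.26

-¥8.26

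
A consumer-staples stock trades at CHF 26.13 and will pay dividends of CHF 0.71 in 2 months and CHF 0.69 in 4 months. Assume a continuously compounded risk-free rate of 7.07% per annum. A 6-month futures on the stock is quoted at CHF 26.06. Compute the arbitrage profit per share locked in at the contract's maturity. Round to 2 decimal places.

PV(dividends) I = 0.71·e^(−0.0707·2/12) + 0.69·e^(−0.0707·4/12) = 1.3756
Fair futures F* = (S − I)·e^(rT) = (26.13 − 1.3756)·e^0.035350 = 24.7544 × 1.035982 = 25.6451
Market CHF 26.06 > fair 25.6451: forward overpriced → cash-and-carry (borrow at r, buy the stock and collect the dividends, short the forward).
Profit at T = |F_mkt − F*| = |26.06 − 25.6451| = CHF 0.41 per share

CHF 0.41 per share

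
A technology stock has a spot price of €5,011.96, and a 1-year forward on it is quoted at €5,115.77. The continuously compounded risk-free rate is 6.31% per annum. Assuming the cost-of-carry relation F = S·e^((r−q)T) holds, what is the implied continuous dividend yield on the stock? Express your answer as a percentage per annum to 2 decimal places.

4.26%

From F = S·e^((r−q)T): (r − q) = ln(F/S)/T
ln(5115.77/5011.96) = ln(1.020712) = 0.020500
(r − q) = 0.020500 / (1) = 0.020500
q = r − ln(F/S)/T = 0.0631 − 0.020500 = 0.042600
q = 4.26%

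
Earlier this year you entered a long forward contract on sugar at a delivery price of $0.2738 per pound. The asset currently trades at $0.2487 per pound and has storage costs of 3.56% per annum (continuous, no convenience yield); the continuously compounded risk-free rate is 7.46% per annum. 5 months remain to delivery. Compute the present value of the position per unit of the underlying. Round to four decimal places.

Current fair forward for the remaining 5 months: F = S·e^((r + u)·T), (r + u) = 0.0746 + 0.0356 = 0.1102
F = 0.2487 · e^(0.1102 × 5/12) = 0.2487 × 1.046987 = 0.2604
Value of long forward = (F − K)·e^(−rT) = (0.2604 − 0.2738) · e^(−0.0746·5/12)
= -0.0134 × 0.969395 = -0.0130

-$0.0130 per pound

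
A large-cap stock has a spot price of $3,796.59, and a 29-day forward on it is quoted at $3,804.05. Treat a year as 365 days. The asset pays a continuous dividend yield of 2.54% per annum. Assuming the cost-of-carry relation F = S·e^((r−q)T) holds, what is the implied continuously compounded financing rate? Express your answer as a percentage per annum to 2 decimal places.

5.01%

From F = S·e^((r−q)T): (r − q) = ln(F/S)/T
ln(3804.05/3796.59) = ln(1.001965) = 0.001963
(r − q) = 0.001963 / (29/365) = 0.024707
r = ln(F/S)/T + q = 0.024707 + 0.0254 = 0.050107
r = 5.01%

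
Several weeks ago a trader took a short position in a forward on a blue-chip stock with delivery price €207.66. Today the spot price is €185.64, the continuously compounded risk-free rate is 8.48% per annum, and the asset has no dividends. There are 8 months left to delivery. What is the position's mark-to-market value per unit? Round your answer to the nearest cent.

€10.61

Current fair forward for the remaining 8 months: F = S·e^(r·T), r = 0.0848
F = 185.64 · e^(0.0848 × 8/12) = 185.64 × 1.058162 = 196.4372
Value of long forward = (F − K)·e^(−rT) = (196.4372 − 207.66) · e^(−0.0848·8/12)
= -11.2228 × 0.945035 = -10.61
Short position value = −(long value) = €10.61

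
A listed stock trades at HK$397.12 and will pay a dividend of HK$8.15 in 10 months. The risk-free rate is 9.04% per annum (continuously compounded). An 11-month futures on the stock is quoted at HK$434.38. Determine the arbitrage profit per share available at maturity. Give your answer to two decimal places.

PV(dividends) I = 8.15·e^(−0.0904·10/12) = 7.5586
Fair futures F* = (S − I)·e^(rT) = (397.12 − 7.5586)·e^0.082867 = 389.5614 × 1.086397 = 423.2183
Market HK$434.38 > fair 423.2183: forward overpriced → cash-and-carry (borrow at r, buy the stock and collect the dividends, short the forward).
Profit at T = |F_mkt − F*| = |434.38 − 423.2183| = HK$11.16 per share

HK$11.16 per share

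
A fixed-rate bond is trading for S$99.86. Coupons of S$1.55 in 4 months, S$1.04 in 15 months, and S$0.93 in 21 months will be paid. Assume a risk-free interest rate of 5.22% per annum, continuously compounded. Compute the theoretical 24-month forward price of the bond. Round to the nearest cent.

S$107.13

PV(coupons) I = 1.55·e^(−0.0522·4/12) + 1.04·e^(−0.0522·15/12) + 0.93·e^(−0.0522·21/12)
I = 1.5233 + 0.9743 + 0.8488 = 3.3464
F = (S − I)·e^(rT) = (99.86 − 3.3464) · e^(0.0522·24/12)
= 96.5136 · e^0.104400 = 96.5136 × 1.110044 = S$107.13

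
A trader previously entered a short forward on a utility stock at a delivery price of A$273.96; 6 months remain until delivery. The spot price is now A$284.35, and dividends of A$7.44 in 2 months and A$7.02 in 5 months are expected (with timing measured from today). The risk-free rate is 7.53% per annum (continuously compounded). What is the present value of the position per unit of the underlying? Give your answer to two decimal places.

PV(remaining dividends) I = 7.44·e^(−0.0753·2/12) + 7.02·e^(−0.0753·5/12) = 14.1504
Current forward F = (S − I)·e^(rT) = (284.35 − 14.1504)·e^(0.0753·6/12) = 270.1996 × 1.038368 = 280.5666
Value (long) = (F − K)·e^(−rT) = (280.5666 − 273.96) × 0.963050 = 6.3625
Short position value = −(long value) = -A$6.36

-A$6.36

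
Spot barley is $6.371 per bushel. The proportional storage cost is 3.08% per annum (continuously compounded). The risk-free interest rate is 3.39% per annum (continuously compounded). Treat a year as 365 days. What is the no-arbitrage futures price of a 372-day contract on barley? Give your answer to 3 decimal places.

Net carry = r + u − y = 0.0339 + 0.0308 − 0.0000 = 0.0647
F = S·e^((r+u−y)T) = 6.371 · e^(0.0647 × 372/365) = 6.371 · e^0.065941
= 6.371 × 1.068164 = $6.805 per bushel

$6.805 per bushel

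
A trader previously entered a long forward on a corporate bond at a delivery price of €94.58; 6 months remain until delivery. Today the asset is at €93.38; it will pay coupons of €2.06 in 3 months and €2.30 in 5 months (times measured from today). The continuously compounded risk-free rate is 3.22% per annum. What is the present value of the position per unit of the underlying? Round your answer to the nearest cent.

PV(remaining coupons) I = 2.06·e^(−0.0322·3/12) + 2.30·e^(−0.0322·5/12) = 4.3128
Current forward F = (S − I)·e^(rT) = (93.38 − 4.3128)·e^(0.0322·6/12) = 89.0672 × 1.016230 = 90.5128
Value (long) = (F − K)·e^(−rT) = (90.5128 − 94.58) × 0.984029 = -4.0022
Value = -€4.00

-€4.00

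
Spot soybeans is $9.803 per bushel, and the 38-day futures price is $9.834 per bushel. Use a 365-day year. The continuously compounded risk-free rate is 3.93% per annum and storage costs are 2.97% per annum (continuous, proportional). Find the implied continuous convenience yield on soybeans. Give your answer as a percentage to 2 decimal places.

3.87%

F = S·e^((r+u−y)T) ⇒ (r+u−y) = ln(F/S)/T
ln(9.834/9.803) = 0.003157; /T ⇒ 0.030324
y = r + u − ln(F/S)/T = 0.0393 + 0.0297 − 0.030324 = 0.038676
y = 3.87%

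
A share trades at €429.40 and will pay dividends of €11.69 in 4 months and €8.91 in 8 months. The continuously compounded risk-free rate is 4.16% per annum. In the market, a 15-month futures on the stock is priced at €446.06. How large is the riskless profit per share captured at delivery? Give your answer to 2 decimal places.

PV(dividends) I = 11.69·e^(−0.0416·4/12) + 8.91·e^(−0.0416·8/12) = 20.1953
Fair futures F* = (S − I)·e^(rT) = (429.40 − 20.1953)·e^0.052000 = 409.2047 × 1.053376 = 431.0464
Market €446.06 > fair 431.0464: forward overpriced → cash-and-carry (borrow at r, buy the stock and collect the dividends, short the forward).
Profit at T = |F_mkt − F*| = |446.06 − 431.0464| = €15.01 per share

€15.01 per share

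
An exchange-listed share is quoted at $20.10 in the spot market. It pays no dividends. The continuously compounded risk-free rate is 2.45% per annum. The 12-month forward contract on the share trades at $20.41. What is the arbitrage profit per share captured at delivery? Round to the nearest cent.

$0.19 per share

Fair forward: F* = S·e^(carry·T), with carry = r = 0.0245
F* = 20.10 · e^(0.0245 × 12/12) = 20.10 · e^0.024500 = 20.10 × 1.024803 = $20.5985
Market $20.41 < fair $20.5985: forward underpriced → reverse cash-and-carry (short spot, go long the forward).
At maturity, profit = |F_mkt − F*| = |20.41 − 20.5985| = $0.19 per share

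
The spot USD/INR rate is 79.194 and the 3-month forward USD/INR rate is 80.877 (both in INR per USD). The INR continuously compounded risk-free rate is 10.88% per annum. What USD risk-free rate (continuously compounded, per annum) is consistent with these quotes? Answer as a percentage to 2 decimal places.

F = S·e^((r_INR − r_USD)T) ⇒ r_USD = r_INR − ln(F/S)/T
ln(80.877/79.194) = 0.021029; /(3/12) = 0.084116
r_USD = 0.1088 − 0.084116 = 0.024684
r_USD = 2.47%

2.47%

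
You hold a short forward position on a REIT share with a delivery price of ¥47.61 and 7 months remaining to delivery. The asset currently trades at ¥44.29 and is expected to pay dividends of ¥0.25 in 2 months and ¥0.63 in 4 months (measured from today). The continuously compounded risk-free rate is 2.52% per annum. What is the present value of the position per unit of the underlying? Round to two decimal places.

PV(remaining dividends) I = 0.25·e^(−0.0252·2/12) + 0.63·e^(−0.0252·4/12) = 0.8737
Current forward F = (S − I)·e^(rT) = (44.29 − 0.8737)·e^(0.0252·7/12) = 43.4163 × 1.014809 = 44.0593
Value (long) = (F − K)·e^(−rT) = (44.0593 − 47.61) × 0.985408 = -3.4989
Short position value = −(long value) = ¥3.50

¥3.50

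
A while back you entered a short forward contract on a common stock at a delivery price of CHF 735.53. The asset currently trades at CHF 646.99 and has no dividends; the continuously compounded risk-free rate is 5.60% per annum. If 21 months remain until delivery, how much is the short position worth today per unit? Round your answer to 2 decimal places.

Current fair forward for the remaining 21 months: F = S·e^(r·T), r = 0.0560
F = 646.99 · e^(0.0560 × 21/12) = 646.99 × 1.102963 = 713.6060
Value of long forward = (F − K)·e^(−rT) = (713.6060 − 735.53) · e^(−0.0560·21/12)
= -21.9240 × 0.906649 = -19.88
Short position value = −(long value) = CHF 19.88

CHF 19.88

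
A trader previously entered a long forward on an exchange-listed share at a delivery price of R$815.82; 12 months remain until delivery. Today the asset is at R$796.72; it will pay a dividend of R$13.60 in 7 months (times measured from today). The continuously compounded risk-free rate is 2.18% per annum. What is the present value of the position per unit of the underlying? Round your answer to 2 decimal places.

-R$14.94

PV(remaining dividends) I = 13.60·e^(−0.0218·7/12) = 13.4281
Current forward F = (S − I)·e^(rT) = (796.72 − 13.4281)·e^(0.0218·12/12) = 783.2919 × 1.022039 = 800.5549
Value (long) = (F − K)·e^(−rT) = (800.5549 − 815.82) × 0.978436 = -14.9359
Value = -R$14.94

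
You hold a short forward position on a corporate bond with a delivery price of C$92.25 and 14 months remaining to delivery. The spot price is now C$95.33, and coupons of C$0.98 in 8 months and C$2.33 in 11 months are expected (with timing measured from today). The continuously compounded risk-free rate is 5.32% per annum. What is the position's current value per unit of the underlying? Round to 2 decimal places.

PV(remaining coupons) I = 0.98·e^(−0.0532·8/12) + 2.33·e^(−0.0532·11/12) = 3.1650
Current forward F = (S − I)·e^(rT) = (95.33 − 3.1650)·e^(0.0532·14/12) = 92.1650 × 1.064033 = 98.0666
Value (long) = (F − K)·e^(−rT) = (98.0666 − 92.25) × 0.939820 = 5.4666
Short position value = −(long value) = -C$5.47

-C$5.47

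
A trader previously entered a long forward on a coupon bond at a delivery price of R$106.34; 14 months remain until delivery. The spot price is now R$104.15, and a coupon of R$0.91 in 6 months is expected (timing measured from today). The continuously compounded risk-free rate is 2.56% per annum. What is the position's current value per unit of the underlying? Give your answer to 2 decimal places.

PV(remaining coupons) I = 0.91·e^(−0.0256·6/12) = 0.8984
Current forward F = (S − I)·e^(rT) = (104.15 − 0.8984)·e^(0.0256·14/12) = 103.2516 × 1.030317 = 106.3819
Value (long) = (F − K)·e^(−rT) = (106.3819 − 106.34) × 0.970575 = 0.0407
Value = R$0.04

R$0.04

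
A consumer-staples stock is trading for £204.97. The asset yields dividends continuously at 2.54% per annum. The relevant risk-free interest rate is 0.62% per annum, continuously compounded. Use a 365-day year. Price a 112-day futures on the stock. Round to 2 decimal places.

F = S·e^((r − q)T) = 204.97 · e^((0.0062 − 0.0254) × 112/365)
= 204.97 · e^-0.005892 = 204.97 × 0.994125
F = £203.77

£203.77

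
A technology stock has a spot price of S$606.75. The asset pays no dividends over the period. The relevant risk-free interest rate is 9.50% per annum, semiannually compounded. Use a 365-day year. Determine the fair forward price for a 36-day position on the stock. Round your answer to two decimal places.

S$612.33

F = S · (1+r/2)^(2T)
= 606.75 × 1.009196
F = S$612.33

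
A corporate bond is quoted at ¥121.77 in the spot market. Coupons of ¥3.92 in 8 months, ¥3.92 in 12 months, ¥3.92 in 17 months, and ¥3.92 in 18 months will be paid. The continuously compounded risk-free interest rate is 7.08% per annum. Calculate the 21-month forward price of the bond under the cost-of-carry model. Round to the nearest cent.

PV(coupons) I = 3.92·e^(−0.0708·8/12) + 3.92·e^(−0.0708·12/12) + 3.92·e^(−0.0708·17/12) + 3.92·e^(−0.0708·18/12)
I = 3.7393 + 3.6521 + 3.5459 + 3.5250 = 14.4623
F = (S − I)·e^(rT) = (121.77 − 14.4623) · e^(0.0708·21/12)
= 107.3077 · e^0.123900 = 107.3077 × 1.131903 = ¥121.46

¥121.46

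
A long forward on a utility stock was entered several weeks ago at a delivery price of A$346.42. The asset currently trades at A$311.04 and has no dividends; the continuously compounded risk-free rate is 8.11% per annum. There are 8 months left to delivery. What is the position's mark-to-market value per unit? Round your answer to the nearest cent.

-A$17.15

Current fair forward for the remaining 8 months: F = S·e^(r·T), r = 0.0811
F = 311.04 · e^(0.0811 × 8/12) = 311.04 × 1.055555 = 328.3198
Value of long forward = (F − K)·e^(−rT) = (328.3198 − 346.42) · e^(−0.0811·8/12)
= -18.1002 × 0.947369 = -17.15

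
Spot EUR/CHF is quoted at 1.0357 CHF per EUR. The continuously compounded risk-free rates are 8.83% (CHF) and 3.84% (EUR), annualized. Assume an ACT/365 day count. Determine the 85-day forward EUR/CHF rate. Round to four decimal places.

F = S·e^((r_CHF − r_EUR)T) = 1.0357 · e^((0.0883 − 0.0384) × 85/365)
= 1.0357 · e^0.011621 = 1.0357 × 1.011689
F = 1.0478 CHF per EUR

1.0478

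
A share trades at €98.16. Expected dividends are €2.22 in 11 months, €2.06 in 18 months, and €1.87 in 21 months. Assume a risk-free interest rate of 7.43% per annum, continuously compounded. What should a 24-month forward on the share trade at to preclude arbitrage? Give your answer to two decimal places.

€107.44

PV(dividends) I = 2.22·e^(−0.0743·11/12) + 2.06·e^(−0.0743·18/12) + 1.87·e^(−0.0743·21/12)
I = 2.0738 + 1.8427 + 1.6420 = 5.5585
F = (S − I)·e^(rT) = (98.16 − 5.5585) · e^(0.0743·24/12)
= 92.6015 · e^0.148600 = 92.6015 × 1.160209 = €107.44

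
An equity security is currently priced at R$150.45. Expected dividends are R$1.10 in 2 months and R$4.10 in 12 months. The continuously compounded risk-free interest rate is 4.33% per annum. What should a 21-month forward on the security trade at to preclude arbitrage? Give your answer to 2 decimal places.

R$156.88

PV(dividends) I = 1.10·e^(−0.0433·2/12) + 4.10·e^(−0.0433·12/12)
I = 1.0921 + 3.9263 = 5.0184
F = (S − I)·e^(rT) = (150.45 − 5.0184) · e^(0.0433·21/12)
= 145.4316 · e^0.075775 = 145.4316 × 1.078720 = R$156.88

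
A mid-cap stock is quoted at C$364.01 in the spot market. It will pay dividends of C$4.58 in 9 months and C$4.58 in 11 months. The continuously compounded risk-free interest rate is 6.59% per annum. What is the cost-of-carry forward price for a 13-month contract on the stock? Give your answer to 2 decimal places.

PV(dividends) I = 4.58·e^(−0.0659·9/12) + 4.58·e^(−0.0659·11/12)
I = 4.3591 + 4.3115 = 8.6706
F = (S − I)·e^(rT) = (364.01 − 8.6706) · e^(0.0659·13/12)
= 355.3394 · e^0.071392 = 355.3394 × 1.074002 = C$381.64

C$381.64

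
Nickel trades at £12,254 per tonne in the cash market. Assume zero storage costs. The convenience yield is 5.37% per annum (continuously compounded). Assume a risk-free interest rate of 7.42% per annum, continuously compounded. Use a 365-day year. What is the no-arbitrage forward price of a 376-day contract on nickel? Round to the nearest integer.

Net carry = r + u − y = 0.0742 + 0.0000 − 0.0537 = 0.0205
F = S·e^((r+u−y)T) = 12254 · e^(0.0205 × 376/365) = 12254 · e^0.021118
= 12254 × 1.021343 = £12,516 per tonne

£12,516 per tonne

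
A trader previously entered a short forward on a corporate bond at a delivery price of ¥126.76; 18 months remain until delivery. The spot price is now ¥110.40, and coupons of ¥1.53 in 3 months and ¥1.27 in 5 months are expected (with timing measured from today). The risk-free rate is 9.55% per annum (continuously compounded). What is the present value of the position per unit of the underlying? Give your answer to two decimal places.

PV(remaining coupons) I = 1.53·e^(−0.0955·3/12) + 1.27·e^(−0.0955·5/12) = 2.7144
Current forward F = (S − I)·e^(rT) = (110.40 − 2.7144)·e^(0.0955·18/12) = 107.6856 × 1.154018 = 124.2711
Value (long) = (F − K)·e^(−rT) = (124.2711 − 126.76) × 0.866537 = -2.1567
Short position value = −(long value) = ¥2.16

¥2.16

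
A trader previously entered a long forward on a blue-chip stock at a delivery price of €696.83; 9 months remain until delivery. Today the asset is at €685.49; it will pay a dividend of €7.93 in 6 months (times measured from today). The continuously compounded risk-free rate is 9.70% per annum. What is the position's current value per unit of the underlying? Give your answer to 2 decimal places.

PV(remaining dividends) I = 7.93·e^(−0.0970·6/12) = 7.5546
Current forward F = (S − I)·e^(rT) = (685.49 − 7.5546)·e^(0.0970·9/12) = 677.9354 × 1.075462 = 729.0938
Value (long) = (F − K)·e^(−rT) = (729.0938 − 696.83) × 0.929833 = 29.9999
Value = €30.00

€30.00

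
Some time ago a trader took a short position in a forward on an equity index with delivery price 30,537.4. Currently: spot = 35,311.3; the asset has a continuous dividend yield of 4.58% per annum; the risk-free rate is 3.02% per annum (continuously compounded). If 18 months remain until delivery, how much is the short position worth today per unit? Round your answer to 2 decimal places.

-3781.95

Current fair forward for the remaining 18 months: F = S·e^((r − q)·T), (r − q) = 0.0302 − 0.0458 = -0.0156
F = 35311.3 · e^(-0.0156 × 18/12) = 35311.3 × 0.97687166 = 34494.6082
Value of long forward = (F − K)·e^(−rT) = (34494.6082 − 30537.4) · e^(−0.0302·18/12)
= 3957.2082 × 0.95571073 = 3781.95
Short position value = −(long value) = -3781.95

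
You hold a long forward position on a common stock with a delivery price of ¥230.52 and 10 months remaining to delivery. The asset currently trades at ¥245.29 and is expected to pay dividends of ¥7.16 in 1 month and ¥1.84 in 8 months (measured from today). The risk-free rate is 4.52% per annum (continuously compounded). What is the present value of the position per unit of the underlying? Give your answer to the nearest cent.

¥14.37

PV(remaining dividends) I = 7.16·e^(−0.0452·1/12) + 1.84·e^(−0.0452·8/12) = 8.9185
Current forward F = (S − I)·e^(rT) = (245.29 − 8.9185)·e^(0.0452·10/12) = 236.3715 × 1.038385 = 245.4446
Value (long) = (F − K)·e^(−rT) = (245.4446 − 230.52) × 0.963034 = 14.3729
Value = ¥14.37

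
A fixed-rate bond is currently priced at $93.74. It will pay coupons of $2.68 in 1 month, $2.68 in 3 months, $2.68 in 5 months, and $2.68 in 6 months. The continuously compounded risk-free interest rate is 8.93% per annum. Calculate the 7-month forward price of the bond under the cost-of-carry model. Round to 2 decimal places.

PV(coupons) I = 2.68·e^(−0.0893·1/12) + 2.68·e^(−0.0893·3/12) + 2.68·e^(−0.0893·5/12) + 2.68·e^(−0.0893·6/12)
I = 2.6601 + 2.6208 + 2.5821 + 2.5630 = 10.4260
F = (S − I)·e^(rT) = (93.74 − 10.4260) · e^(0.0893·7/12)
= 83.3140 · e^0.052092 = 83.3140 × 1.053473 = $87.77

$87.77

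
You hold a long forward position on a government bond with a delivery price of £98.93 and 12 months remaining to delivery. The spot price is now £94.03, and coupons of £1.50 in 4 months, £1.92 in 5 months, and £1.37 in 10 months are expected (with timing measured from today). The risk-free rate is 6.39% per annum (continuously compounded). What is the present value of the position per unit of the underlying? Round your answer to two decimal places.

-£3.41

PV(remaining coupons) I = 1.50·e^(−0.0639·4/12) + 1.92·e^(−0.0639·5/12) + 1.37·e^(−0.0639·10/12) = 4.6369
Current forward F = (S − I)·e^(rT) = (94.03 − 4.6369)·e^(0.0639·12/12) = 89.3931 × 1.065986 = 95.2918
Value (long) = (F − K)·e^(−rT) = (95.2918 − 98.93) × 0.938099 = -3.4130
Value = -£3.41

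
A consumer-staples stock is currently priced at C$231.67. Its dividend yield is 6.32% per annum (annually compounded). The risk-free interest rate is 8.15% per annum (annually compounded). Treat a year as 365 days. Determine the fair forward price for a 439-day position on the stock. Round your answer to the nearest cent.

F = S · (1+r)^T / (1+q)^T
= 231.67 × 1.098816 / 1.076492 = 231.67 × 1.020738
F = C$236.47

C$236.47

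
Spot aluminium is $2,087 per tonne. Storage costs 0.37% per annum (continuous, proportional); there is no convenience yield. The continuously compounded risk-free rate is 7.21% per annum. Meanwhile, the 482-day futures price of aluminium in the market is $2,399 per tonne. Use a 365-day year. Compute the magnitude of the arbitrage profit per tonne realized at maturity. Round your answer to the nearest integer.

$92 per tonne

Fair futures: F* = S·e^(carry·T), with carry = (r + u) = 0.0721 + 0.0037 = 0.0758
F* = 2087 · e^(0.0758 × 482/365) = 2087 · e^0.100098 = 2087 × 1.105279 = $2306.7173
Market $2399 > fair $2306.7173: forward overpriced → cash-and-carry (buy spot, short the forward).
At maturity, profit = |F_mkt − F*| = |2399 − 2306.7173| = $92 per tonne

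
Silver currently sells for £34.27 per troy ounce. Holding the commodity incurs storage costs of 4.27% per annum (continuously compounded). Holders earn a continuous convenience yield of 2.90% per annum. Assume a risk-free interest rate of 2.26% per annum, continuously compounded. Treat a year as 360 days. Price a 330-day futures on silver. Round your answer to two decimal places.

£35.43 per troy ounce

Net carry = r + u − y = 0.0226 + 0.0427 − 0.0290 = 0.0363
F = S·e^((r+u−y)T) = 34.27 · e^(0.0363 × 330/360) = 34.27 · e^0.033275
= 34.27 × 1.033835 = £35.43 per troy ounce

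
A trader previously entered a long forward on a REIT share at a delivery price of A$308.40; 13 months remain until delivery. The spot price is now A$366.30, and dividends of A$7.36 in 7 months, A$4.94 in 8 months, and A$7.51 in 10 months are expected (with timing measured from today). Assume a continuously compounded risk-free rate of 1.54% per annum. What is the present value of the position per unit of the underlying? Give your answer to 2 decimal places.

A$43.40

PV(remaining dividends) I = 7.36·e^(−0.0154·7/12) + 4.94·e^(−0.0154·8/12) + 7.51·e^(−0.0154·10/12) = 19.5980
Current forward F = (S − I)·e^(rT) = (366.30 − 19.5980)·e^(0.0154·13/12) = 346.7020 × 1.016823 = 352.5346
Value (long) = (F − K)·e^(−rT) = (352.5346 − 308.40) × 0.983455 = 43.4044
Value = A$43.40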